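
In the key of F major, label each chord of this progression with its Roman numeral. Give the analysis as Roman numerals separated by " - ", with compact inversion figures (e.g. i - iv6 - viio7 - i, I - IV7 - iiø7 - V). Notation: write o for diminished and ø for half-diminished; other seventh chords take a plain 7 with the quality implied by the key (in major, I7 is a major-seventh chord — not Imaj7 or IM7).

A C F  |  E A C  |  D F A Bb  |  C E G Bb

I6 - iii64 - IV65 - V7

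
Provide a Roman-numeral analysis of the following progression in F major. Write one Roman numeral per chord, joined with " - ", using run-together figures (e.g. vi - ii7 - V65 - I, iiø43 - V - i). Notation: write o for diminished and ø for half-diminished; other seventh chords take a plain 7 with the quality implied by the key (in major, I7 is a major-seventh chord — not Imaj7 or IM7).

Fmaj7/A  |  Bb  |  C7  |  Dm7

I65 - IV - V7 - vi7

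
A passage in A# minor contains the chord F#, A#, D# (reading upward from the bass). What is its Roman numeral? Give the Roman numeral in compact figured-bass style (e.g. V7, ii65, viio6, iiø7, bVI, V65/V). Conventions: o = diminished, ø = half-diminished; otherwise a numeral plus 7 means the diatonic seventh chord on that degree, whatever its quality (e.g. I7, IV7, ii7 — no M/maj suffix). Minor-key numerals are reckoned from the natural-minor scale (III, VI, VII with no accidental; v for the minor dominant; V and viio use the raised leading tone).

iv6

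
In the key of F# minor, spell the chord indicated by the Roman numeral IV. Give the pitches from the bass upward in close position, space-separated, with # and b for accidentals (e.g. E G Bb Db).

B D# F#

Scale degree 4 in F# minor is B; here the chord built on it is altered to a major triad. IV is the major subdominant, borrowed from the parallel major.
So the chord is B-D#-F#, a major triad.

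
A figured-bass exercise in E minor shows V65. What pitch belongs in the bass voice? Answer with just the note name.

V in E minor has root B; the chord is B-D#-F#-A.
The figure 65 means first inversion — the third is in the bass.

D#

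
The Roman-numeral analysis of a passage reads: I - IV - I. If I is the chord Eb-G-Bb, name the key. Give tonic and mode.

Eb major

The chord Eb is a major triad rooted on Eb; its label is I.
If Eb is scale degree 1 and the mode makes that degree carry a major triad, the tonic is Eb and the mode is major.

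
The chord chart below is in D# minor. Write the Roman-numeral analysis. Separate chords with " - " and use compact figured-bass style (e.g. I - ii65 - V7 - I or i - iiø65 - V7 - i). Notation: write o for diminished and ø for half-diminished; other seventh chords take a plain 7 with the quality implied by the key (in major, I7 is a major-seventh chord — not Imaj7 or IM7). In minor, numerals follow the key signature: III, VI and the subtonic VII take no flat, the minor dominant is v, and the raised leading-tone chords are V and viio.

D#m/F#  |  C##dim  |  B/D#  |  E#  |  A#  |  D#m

D#m/F# has root D#, degree 1 in D# minor, so i6.
C##dim has root C##, degree 7 in D# minor, so viio.
B/D#: major triad on B = scale degree 6 → VI6.
E# is the secondary dominant of V (major triad on E#): V/V.
A# has root A#, degree 5 in D# minor, so V.
D#m: root D# is the tonic; minor triad there is i.

i6 - viio - VI6 - V/V - V - i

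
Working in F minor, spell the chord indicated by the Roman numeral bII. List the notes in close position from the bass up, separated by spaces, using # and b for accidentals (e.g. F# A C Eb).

Gb Bb Db

Scale degree 2 in F minor is G; lowering it a half step gives Gb. bII is the Neapolitan chord — a major triad on the lowered second degree.
So the chord is Gb-Bb-Db, a major triad.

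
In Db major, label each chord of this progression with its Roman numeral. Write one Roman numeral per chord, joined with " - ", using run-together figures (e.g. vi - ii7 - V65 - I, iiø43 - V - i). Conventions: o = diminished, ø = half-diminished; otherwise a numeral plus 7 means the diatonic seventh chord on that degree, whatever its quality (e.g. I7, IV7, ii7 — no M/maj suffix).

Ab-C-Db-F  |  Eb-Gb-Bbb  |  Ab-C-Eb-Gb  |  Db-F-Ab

I43 - iio - V7 - I

Ab-C-Db-F has root Db, degree 1 in Db major, so I43.
Eb-Gb-Bbb is non-diatonic — iio, a mixture chord from Db minor.
Ab-C-Eb-Gb: dominant seventh chord on Ab = scale degree 5 → V7.
Db-F-Ab has root Db, degree 1 in Db major, so I.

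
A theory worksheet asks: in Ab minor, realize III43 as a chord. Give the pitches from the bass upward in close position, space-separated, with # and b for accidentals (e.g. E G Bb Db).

Gb Bb Cb Eb

In Ab minor, scale degree 3 is Cb, and the diatonic chord built there is a major seventh chord.
Stacking thirds from Cb gives Cb-Eb-Gb-Bb.
With the 43 figure the chord is in second inversion; from the bass Gb upward in close position it reads Gb-Bb-Cb-Eb.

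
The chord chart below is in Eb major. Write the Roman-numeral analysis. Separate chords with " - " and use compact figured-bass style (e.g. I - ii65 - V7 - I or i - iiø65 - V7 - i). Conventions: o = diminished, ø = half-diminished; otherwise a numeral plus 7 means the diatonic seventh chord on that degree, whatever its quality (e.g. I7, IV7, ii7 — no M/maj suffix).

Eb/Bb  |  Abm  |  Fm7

Eb/Bb has root Eb, degree 1 in Eb major, so I64.
Abm: minor triad on Ab — chromatic; iv (borrowed from the parallel minor).
Fm7: minor seventh chord on F = scale degree 2 → ii7.

I64 - iv - ii7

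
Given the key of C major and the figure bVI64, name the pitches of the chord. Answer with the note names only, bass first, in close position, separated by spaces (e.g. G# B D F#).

Eb Ab C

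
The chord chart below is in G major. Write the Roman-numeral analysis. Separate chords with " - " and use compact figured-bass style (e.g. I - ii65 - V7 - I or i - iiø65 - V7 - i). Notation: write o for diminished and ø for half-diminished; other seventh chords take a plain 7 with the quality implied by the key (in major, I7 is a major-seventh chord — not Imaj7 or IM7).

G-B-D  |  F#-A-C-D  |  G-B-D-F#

I - V65 - I7

G-B-D: major triad on G = scale degree 1 → I.
F#-A-C-D: dominant seventh chord on D = scale degree 5 → V65.
G-B-D-F#: major seventh chord on G = scale degree 1 → I7.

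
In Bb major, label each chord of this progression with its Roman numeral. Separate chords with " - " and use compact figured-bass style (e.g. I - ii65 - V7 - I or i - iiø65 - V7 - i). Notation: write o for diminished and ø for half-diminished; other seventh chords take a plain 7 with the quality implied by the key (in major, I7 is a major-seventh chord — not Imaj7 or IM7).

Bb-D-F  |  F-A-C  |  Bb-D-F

Bb-D-F: root Bb is the tonic; major triad there is I.
F-A-C has root F, degree 5 in Bb major, so V.
Bb-D-F: root Bb is the tonic; major triad there is I.

I - V - I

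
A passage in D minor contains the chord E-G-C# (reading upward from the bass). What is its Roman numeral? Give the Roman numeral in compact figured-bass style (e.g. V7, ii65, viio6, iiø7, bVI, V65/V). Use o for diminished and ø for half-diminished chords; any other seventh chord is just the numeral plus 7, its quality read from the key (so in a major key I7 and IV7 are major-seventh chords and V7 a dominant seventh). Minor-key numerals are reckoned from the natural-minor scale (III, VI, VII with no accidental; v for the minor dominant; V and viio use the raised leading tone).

Stacked in thirds the chord is C#-E-G: a diminished triad on C#.
C# is scale degree 7 in D minor, and a diminished triad on that degree is written viio.
With E in the bass the chord is in first inversion, so the figured bass is 6.

viio6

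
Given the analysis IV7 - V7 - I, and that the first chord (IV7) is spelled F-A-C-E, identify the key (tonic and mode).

C major

The chord Fmaj7 is a major seventh chord rooted on F; its label is IV7.
IV7 on F implies F is the subdominant; that puts the tonic at C, and the uppercase numeral fits major mode.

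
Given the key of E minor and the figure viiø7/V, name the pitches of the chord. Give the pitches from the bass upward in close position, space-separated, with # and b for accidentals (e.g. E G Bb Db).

A# C# E G#

The slash marks an applied leading-tone chord: viio of V. In E minor, V is B, so the leading tone to it is A#, a half step below.
Building a half-diminished seventh chord on A# gives A#-C#-E-G#.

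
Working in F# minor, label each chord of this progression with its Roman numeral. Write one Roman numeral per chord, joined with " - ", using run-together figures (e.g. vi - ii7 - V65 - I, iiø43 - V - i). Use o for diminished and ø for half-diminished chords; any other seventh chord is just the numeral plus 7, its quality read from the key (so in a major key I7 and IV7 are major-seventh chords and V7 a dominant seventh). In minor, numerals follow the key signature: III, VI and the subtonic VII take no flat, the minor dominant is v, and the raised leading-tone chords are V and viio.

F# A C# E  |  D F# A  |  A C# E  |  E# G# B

i7 - VI - III - viio

F#-A-C#-E: minor seventh chord on F# = scale degree 1 → i7.
D-F#-A: root D is the submediant; major triad there is VI.
A-C#-E: root A is the mediant; major triad there is III.
E#-G#-B: root E# is the leading tone; diminished triad there is viio.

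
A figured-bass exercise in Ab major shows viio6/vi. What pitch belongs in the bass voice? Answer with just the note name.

The applied chord viio6/vi is rooted on E: E-G-Bb.
The figure 6 means first inversion — the third is in the bass.

G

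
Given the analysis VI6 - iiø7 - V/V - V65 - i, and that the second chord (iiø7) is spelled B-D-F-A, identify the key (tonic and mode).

A minor

The chord Bm7b5 is a half-diminished seventh chord rooted on B; its label is iiø7.
If B is scale degree 2 and the mode makes that degree carry a half-diminished seventh chord, the tonic is A and the mode is minor.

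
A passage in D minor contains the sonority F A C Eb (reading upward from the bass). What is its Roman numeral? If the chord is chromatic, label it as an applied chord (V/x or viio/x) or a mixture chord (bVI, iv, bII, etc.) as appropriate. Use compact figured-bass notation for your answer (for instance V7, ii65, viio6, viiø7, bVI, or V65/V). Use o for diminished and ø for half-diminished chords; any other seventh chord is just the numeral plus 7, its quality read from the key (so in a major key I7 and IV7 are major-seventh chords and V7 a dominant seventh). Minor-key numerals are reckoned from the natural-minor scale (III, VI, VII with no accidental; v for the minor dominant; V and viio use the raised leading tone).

V7/VI

Stacked in thirds the chord is F-A-C-Eb: a dominant seventh chord on F.
F is not a diatonic chord root with this quality in D minor, but it lies a perfect fifth above Bb (VI), so the chord functions as an applied dominant of VI.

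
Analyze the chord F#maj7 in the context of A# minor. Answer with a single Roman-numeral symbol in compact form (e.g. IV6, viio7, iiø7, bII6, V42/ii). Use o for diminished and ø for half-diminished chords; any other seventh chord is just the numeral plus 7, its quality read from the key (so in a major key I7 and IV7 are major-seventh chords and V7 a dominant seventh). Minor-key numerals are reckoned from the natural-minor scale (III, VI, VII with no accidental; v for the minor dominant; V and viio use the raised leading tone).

VI7

Stacked in thirds the chord is F#-A#-C#-E#: a major seventh chord on F#.
In A# minor, F# is the submediant; the diatonic major seventh chord there is VI7.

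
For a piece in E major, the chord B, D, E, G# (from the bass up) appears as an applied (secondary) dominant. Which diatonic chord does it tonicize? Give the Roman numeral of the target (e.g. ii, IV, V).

IV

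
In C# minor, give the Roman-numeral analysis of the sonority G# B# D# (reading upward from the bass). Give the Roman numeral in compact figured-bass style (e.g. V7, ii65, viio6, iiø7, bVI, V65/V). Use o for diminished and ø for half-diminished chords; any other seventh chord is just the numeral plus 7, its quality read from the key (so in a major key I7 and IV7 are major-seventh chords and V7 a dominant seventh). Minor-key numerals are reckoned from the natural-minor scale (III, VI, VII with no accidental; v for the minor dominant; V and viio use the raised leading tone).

Stacked in thirds the chord is G#-B#-D#: a major triad on G#.
G# is scale degree 5 in C# minor, and a major triad on that degree is written V.

V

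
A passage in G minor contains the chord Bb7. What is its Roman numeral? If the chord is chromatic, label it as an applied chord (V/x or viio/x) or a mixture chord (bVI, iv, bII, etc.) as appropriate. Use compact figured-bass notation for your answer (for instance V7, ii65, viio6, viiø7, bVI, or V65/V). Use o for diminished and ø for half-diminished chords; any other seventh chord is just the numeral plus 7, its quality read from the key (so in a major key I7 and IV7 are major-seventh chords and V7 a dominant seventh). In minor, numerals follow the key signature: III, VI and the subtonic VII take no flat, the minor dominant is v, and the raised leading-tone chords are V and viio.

Stacked in thirds the chord is Bb-D-F-Ab: a dominant seventh chord on Bb.
Bb is not a diatonic chord root with this quality in G minor, but it lies a perfect fifth above Eb (VI), so the chord functions as an applied dominant of VI.

V7/VI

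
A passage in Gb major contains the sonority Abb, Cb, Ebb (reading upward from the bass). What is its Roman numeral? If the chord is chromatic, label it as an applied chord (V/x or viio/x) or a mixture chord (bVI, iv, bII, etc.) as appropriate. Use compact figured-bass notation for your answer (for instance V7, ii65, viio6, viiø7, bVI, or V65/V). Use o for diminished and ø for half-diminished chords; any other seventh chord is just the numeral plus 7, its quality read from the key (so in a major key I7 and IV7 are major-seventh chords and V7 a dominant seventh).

bII

Stacked in thirds the chord is Abb-Cb-Ebb: a major triad on Abb.
Abb is the lowered second degree of Gb major (diatonic 2 would be Ab). This is the Neapolitan chord — a major triad on the lowered second degree.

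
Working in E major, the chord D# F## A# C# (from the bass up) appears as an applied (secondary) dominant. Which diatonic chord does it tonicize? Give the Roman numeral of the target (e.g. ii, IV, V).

iii

The chord is a dominant seventh chord on D#.
A dominant resolves down a perfect fifth: D# → G#. In E major, G# is scale degree 3, i.e. iii.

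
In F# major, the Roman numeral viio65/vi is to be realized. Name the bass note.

The applied chord viio65/vi is rooted on C##: C##-E#-G#-B.
The figure 65 means first inversion — the third is in the bass.

E#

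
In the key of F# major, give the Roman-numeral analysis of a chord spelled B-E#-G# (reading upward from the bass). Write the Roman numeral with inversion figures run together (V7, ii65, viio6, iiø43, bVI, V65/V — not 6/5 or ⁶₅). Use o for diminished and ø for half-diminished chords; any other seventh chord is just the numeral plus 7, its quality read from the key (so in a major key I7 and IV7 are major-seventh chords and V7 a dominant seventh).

Stacked in thirds the chord is E#-G#-B: a diminished triad on E#.
E# is scale degree 7 in F# major, and a diminished triad on that degree is written viio.
With B in the bass the chord is in second inversion, so the figured bass is 64.

viio64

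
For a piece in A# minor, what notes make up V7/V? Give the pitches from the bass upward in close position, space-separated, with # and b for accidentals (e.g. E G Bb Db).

B# D## F## A#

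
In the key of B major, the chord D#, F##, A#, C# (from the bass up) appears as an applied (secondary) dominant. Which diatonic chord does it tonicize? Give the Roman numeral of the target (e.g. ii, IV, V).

The chord is a dominant seventh chord on D#.
A dominant resolves down a perfect fifth: D# → G#. In B major, G# is scale degree 6, i.e. vi.

vi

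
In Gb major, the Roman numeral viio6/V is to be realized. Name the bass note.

The applied chord viio6/V is rooted on C: C-Eb-Gb.
The figure 6 means first inversion — the third is in the bass.

Eb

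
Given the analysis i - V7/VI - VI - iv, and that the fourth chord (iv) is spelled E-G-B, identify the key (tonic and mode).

B minor

The chord Em is a minor triad rooted on E; its label is iv.
If E is scale degree 4 and the mode makes that degree carry a minor triad, the tonic is B and the mode is minor.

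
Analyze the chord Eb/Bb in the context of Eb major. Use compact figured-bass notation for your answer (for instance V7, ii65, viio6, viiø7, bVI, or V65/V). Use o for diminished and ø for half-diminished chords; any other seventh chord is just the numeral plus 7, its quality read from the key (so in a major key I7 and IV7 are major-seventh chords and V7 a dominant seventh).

I64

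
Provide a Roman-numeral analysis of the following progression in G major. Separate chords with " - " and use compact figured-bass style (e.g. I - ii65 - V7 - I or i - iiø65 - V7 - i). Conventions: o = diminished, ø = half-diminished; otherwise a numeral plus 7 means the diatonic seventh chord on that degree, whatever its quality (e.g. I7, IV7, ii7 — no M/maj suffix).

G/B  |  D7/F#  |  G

I6 - V65 - I

G/B: root G is the tonic; major triad there is I6.
D7/F#: root D is the dominant; dominant seventh chord there is V65.
G: root G is the tonic; major triad there is I.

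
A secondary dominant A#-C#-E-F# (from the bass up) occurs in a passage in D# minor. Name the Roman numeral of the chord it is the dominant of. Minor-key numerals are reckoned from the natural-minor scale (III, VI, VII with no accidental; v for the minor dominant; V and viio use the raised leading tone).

VI

The chord is a dominant seventh chord on F#.
A dominant resolves down a perfect fifth: F# → B. In D# minor, B is scale degree 6, i.e. VI.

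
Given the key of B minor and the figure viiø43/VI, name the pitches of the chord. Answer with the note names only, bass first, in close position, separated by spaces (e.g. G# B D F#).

C E F# A

viiø43/VI is a secondary leading-tone chord. The target VI is G in B minor; the applied chord is rooted a semitone below, on F#.
Building a half-diminished seventh chord on F# gives F#-A-C-E.
The figured bass 43 indicates second inversion, placing the fifth (C) in the bass: C-E-F#-A.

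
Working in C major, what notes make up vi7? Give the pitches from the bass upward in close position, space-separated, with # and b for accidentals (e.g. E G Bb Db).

A C E G

In C major, scale degree 6 is A, and the diatonic chord built there is a minor seventh chord.
That chord is spelled A-C-E-G.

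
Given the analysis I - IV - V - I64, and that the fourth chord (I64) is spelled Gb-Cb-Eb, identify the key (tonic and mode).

Cb major

The anchor chord is a major triad on Cb, labeled I64.
If Cb is scale degree 1 and the mode makes that degree carry a major triad, the tonic is Cb and the mode is major.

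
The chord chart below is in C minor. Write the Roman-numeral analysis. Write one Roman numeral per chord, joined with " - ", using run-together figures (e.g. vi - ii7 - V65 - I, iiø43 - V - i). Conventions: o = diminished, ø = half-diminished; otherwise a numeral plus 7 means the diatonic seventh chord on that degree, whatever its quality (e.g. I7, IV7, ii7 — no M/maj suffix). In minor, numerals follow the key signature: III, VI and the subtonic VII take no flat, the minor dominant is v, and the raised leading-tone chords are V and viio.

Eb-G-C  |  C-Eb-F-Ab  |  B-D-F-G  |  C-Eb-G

i6 - iv43 - V65 - i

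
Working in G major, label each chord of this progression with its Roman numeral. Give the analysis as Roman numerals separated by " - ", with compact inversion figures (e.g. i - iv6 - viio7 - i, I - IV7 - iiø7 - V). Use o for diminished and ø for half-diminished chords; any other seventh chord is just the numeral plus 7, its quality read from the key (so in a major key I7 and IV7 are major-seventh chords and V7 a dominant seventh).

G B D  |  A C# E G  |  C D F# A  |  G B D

G-B-D has root G, degree 1 in G major, so I.
A-C#-E-G: a dominant seventh chord on A, the applied dominant of V → V7/V.
C-D-F#-A has root D, degree 5 in G major, so V42.
G-B-D: root G is the tonic; major triad there is I.

I - V7/V - V42 - I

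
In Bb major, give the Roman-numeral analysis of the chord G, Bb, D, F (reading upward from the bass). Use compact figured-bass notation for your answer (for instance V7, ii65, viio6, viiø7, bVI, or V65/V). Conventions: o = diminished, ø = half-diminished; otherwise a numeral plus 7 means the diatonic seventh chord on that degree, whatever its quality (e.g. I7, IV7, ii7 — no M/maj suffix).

The pitches G-Bb-D-F form a minor seventh chord rooted on G.
G is scale degree 6 in Bb major, and a minor seventh chord on that degree is written vi7.

vi7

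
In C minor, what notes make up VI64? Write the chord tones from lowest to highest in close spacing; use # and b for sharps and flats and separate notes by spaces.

Eb Ab C

In C minor, scale degree 6 is Ab, and the diatonic chord built there is a major triad.
Stacking thirds from Ab gives Ab-C-Eb.
The figured bass 64 indicates second inversion, placing the fifth (Eb) in the bass: Eb-Ab-C.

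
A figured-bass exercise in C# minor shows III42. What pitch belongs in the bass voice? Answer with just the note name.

D#

III in C# minor has root E; the chord is E-G#-B-D#.
The figure 42 means third inversion — the seventh is in the bass.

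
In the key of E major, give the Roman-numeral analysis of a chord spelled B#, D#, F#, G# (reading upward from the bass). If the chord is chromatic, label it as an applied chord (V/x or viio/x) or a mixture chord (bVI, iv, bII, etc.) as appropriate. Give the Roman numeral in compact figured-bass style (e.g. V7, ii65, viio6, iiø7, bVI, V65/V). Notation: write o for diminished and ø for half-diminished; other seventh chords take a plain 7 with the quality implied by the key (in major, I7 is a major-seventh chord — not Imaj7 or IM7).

V65/vi

The pitches G#-B#-D#-F# form a dominant seventh chord rooted on G#.
G# is not a diatonic chord root with this quality in E major, but it lies a perfect fifth above C# (vi), so the chord functions as an applied dominant of vi.
With B# in the bass the chord is in first inversion, so the figured bass is 65.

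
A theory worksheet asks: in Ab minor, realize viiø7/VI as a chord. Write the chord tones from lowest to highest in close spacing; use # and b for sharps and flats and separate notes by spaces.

Eb Gb Bbb Db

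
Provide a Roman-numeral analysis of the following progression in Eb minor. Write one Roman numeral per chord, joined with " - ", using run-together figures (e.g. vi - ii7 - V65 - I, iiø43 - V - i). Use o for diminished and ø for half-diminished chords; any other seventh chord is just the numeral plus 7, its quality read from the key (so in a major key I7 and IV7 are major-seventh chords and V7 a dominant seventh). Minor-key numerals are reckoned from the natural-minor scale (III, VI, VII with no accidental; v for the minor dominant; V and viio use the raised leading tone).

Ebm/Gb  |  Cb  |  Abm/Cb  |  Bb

i6 - VI - iv6 - V

Ebm/Gb: root Eb is the tonic; minor triad there is i6.
Cb has root Cb, degree 6 in Eb minor, so VI.
Abm/Cb has root Ab, degree 4 in Eb minor, so iv6.
Bb has root Bb, degree 5 in Eb minor, so V.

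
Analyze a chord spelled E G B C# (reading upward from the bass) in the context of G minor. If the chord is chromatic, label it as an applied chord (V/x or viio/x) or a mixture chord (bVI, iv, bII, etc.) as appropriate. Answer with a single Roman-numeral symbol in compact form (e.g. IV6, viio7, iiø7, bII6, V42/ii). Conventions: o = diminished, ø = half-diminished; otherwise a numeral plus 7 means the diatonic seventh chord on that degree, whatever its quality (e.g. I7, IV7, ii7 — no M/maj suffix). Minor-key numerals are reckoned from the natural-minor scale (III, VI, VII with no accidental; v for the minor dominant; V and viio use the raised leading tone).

viiø65/V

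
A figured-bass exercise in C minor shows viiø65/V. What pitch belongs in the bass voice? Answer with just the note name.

The applied chord viiø65/V is rooted on F#: F#-A-C-E.
The figure 65 means first inversion — the third is in the bass.

A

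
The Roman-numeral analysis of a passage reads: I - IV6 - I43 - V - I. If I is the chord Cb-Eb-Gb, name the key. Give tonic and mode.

Cb major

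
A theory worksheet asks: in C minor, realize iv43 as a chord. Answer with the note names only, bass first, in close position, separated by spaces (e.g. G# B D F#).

The numeral's case and figure indicate a minor seventh chord. In C minor its root, scale degree 4, is F.
Stacking thirds from F gives F-Ab-C-Eb.
With the 43 figure the chord is in second inversion; from the bass C upward in close position it reads C-Eb-F-Ab.

C Eb F Ab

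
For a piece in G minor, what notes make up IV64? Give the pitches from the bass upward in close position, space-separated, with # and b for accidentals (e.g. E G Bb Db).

G C E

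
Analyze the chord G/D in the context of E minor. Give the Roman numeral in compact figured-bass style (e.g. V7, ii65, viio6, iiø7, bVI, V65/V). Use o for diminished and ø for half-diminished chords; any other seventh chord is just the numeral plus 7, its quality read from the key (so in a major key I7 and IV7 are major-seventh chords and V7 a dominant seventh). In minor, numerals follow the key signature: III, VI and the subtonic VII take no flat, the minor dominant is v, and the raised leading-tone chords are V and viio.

Stacked in thirds the chord is G-B-D: a major triad on G.
G is scale degree 3 in E minor, and a major triad on that degree is written III.
With D in the bass the chord is in second inversion, so the figured bass is 64.

III64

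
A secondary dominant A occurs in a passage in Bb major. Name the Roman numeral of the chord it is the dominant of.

iii

The chord is a major triad on A.
A dominant resolves down a perfect fifth: A → D. In Bb major, D is scale degree 3, i.e. iii.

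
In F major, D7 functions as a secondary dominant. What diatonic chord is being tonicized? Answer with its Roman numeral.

ii

The chord is a dominant seventh chord on D.
A dominant resolves down a perfect fifth: D → G. In F major, G is scale degree 2, i.e. ii.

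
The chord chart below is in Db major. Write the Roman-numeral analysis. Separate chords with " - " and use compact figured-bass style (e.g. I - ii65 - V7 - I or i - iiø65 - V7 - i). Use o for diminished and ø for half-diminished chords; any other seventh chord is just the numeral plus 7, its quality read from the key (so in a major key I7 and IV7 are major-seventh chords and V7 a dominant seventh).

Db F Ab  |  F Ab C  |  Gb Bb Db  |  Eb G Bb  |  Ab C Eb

Db-F-Ab: major triad on Db = scale degree 1 → I.
F-Ab-C has root F, degree 3 in Db major, so iii.
Gb-Bb-Db: root Gb is the subdominant; major triad there is IV.
Eb-G-Bb: chromatic; Eb is V of V, so V/V.
Ab-C-Eb: major triad on Ab = scale degree 5 → V.

I - iii - IV - V/V - V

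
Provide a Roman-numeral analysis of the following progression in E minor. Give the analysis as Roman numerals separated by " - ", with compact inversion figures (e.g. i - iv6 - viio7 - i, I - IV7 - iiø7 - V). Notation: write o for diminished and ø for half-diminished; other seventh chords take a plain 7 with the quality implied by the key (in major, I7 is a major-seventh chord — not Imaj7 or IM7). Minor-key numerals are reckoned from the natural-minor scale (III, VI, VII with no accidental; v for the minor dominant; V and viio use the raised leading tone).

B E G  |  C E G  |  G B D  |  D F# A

B-E-G: minor triad on E = scale degree 1 → i64.
C-E-G: major triad on C = scale degree 6 → VI.
G-B-D has root G, degree 3 in E minor, so III.
D-F#-A has root D, degree 7 in E minor, so VII.

i64 - VI - III - VII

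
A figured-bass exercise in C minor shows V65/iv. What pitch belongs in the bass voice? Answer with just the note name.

E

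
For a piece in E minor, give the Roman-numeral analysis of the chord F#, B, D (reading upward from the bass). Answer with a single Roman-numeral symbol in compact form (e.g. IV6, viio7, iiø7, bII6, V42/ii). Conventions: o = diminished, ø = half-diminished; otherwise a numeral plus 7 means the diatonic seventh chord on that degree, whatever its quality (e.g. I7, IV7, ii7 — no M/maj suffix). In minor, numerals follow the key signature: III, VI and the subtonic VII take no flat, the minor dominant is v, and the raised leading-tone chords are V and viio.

v64

Stacked in thirds the chord is B-D-F#: a minor triad on B.
In E minor, B is the dominant; the diatonic minor triad there is v.
With F# in the bass the chord is in second inversion, so the figured bass is 64.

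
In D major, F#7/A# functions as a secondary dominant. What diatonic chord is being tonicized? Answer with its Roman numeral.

vi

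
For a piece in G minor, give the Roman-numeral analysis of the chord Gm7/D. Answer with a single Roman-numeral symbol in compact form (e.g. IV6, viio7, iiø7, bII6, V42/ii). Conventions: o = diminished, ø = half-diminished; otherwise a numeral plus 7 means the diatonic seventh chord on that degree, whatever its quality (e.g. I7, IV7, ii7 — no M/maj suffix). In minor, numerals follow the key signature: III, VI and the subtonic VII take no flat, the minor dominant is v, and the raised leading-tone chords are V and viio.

The pitches G-Bb-D-F form a minor seventh chord rooted on G.
G is scale degree 1 in G minor, and a minor seventh chord on that degree is written i7.
With D in the bass the chord is in second inversion, so the figured bass is 43.

i43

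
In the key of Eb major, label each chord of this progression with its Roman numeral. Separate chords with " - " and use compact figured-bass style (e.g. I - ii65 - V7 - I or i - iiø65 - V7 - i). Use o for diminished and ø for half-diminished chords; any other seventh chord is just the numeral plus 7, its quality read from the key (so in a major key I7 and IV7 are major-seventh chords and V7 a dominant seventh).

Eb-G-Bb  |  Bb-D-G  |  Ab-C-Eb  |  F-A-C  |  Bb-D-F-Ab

I - iii6 - IV - V/V - V7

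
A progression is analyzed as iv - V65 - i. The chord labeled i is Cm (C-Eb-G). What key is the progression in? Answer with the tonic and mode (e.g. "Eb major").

C minor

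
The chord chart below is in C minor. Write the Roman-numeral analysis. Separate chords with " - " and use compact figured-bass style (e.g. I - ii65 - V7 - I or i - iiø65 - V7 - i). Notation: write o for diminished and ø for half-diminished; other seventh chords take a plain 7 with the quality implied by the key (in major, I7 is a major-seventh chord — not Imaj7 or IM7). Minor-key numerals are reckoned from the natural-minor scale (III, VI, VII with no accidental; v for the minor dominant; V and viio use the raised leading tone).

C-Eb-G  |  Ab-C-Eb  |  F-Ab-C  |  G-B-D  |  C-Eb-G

i - VI - iv - V - i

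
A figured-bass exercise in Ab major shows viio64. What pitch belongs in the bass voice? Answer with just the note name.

viio in Ab major has root G; the chord is G-Bb-Db.
The figure 64 means second inversion — the fifth is in the bass.

Db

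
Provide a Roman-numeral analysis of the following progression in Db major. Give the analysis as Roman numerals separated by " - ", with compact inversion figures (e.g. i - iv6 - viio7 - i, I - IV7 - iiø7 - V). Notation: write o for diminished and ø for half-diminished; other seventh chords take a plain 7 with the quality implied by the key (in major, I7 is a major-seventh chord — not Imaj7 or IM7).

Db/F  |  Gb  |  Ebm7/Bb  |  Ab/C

I6 - IV - ii43 - V6

Db/F: root Db is the tonic; major triad there is I6.
Gb: major triad on Gb = scale degree 4 → IV.
Ebm7/Bb: root Eb is the supertonic; minor seventh chord there is ii43.
Ab/C has root Ab, degree 5 in Db major, so V6.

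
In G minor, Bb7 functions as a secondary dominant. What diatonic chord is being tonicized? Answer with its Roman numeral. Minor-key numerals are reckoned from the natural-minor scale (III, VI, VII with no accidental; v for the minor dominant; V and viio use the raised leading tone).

VI

The chord is a dominant seventh chord on Bb.
A dominant resolves down a perfect fifth: Bb → Eb. In G minor, Eb is scale degree 6, i.e. VI.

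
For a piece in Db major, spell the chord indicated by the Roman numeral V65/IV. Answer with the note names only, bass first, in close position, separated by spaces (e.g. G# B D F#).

The slash means an applied dominant: we want the dominant of IV. In Db major, IV is Gb major, and its dominant is built on Db.
Building a dominant seventh chord on Db gives Db-F-Ab-Cb.
The figured bass 65 indicates first inversion, placing the third (F) in the bass: F-Ab-Cb-Db.

F Ab Cb Db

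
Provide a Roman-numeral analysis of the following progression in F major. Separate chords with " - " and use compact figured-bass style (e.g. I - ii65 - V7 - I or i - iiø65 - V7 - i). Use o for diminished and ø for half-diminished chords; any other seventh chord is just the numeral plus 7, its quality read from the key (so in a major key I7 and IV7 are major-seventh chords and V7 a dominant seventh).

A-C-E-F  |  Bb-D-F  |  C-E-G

I65 - IV - V

A-C-E-F: root F is the tonic; major seventh chord there is I65.
Bb-D-F: major triad on Bb = scale degree 4 → IV.
C-E-G has root C, degree 5 in F major, so V.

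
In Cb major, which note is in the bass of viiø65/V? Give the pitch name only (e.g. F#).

Ab

The applied chord viiø65/V is rooted on F: F-Ab-Cb-Eb.
The figure 65 means first inversion — the third is in the bass.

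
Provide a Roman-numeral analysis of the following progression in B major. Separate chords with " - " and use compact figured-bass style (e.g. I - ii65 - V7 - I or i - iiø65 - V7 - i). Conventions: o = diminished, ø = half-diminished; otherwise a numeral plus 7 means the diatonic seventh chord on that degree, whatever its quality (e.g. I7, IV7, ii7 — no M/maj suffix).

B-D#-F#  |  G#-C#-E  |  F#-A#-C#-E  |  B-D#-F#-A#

I - ii64 - V7 - I7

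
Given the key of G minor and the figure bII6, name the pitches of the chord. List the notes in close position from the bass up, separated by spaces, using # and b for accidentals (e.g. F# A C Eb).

Scale degree 2 in G minor is A; lowering it a half step gives Ab. bII6 is the Neapolitan sixth — a major triad on the lowered second degree, here in its customary first inversion.
So the chord is Ab-C-Eb.
The figured bass 6 indicates first inversion, placing the third (C) in the bass: C-Eb-Ab.

C Eb Ab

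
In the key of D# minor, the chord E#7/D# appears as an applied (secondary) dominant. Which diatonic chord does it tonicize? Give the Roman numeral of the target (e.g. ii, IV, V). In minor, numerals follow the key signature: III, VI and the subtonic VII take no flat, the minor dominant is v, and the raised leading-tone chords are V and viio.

V

The chord is a dominant seventh chord on E#.
A dominant resolves down a perfect fifth: E# → A#. In D# minor, A# is scale degree 5, i.e. V.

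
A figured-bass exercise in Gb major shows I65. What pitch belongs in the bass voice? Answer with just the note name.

Bb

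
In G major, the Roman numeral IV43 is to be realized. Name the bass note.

IV in G major has root C; the chord is C-E-G-B.
The figure 43 means second inversion — the fifth is in the bass.

G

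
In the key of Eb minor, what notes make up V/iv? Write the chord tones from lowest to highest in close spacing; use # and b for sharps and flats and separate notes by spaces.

V/iv is a secondary dominant — the dominant triad of iv. iv in Eb minor is Ab, so the applied chord's root is Eb, a perfect fifth above.
Building a major triad on Eb gives Eb-G-Bb.

Eb G Bb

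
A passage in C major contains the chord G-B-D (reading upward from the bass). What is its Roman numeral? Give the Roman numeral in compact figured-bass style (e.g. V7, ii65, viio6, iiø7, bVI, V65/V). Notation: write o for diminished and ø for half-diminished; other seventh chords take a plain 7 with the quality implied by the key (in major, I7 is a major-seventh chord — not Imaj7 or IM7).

The pitches G-B-D form a major triad rooted on G.
G is scale degree 5 in C major, and a major triad on that degree is written V.

V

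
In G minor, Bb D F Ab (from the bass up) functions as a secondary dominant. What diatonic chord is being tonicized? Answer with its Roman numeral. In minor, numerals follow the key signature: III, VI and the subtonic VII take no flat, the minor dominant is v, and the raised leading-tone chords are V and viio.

The chord is a dominant seventh chord on Bb.
A dominant resolves down a perfect fifth: Bb → Eb. In G minor, Eb is scale degree 6, i.e. VI.

VI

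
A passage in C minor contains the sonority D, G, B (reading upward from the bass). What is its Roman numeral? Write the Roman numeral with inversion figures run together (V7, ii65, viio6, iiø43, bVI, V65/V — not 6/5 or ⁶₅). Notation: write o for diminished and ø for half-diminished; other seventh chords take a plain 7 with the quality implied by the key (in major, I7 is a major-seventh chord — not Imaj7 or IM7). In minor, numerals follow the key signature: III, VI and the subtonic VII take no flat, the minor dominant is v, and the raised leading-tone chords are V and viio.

V64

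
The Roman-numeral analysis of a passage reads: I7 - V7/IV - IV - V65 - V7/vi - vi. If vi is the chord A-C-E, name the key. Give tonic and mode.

The anchor chord is a minor triad on A, labeled vi.
If A is scale degree 6 and the mode makes that degree carry a minor triad, the tonic is C and the mode is major.

C major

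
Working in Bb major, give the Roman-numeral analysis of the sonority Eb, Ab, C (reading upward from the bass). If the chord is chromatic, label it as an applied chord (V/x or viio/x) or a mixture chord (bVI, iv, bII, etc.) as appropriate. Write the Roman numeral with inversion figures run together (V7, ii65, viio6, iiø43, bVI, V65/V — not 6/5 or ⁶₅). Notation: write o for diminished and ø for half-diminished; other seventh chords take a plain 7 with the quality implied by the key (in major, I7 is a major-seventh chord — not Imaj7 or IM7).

bVII64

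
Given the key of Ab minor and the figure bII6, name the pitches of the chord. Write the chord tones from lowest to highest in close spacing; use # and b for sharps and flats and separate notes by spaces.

Db Fb Bbb

bII6 is the Neapolitan sixth — a major triad on the lowered second degree, here in its customary first inversion. In Ab minor that root is Bbb.
So the chord is Bbb-Db-Fb, a major triad.
With the 6 figure the chord is in first inversion; from the bass Db upward in close position it reads Db-Fb-Bbb.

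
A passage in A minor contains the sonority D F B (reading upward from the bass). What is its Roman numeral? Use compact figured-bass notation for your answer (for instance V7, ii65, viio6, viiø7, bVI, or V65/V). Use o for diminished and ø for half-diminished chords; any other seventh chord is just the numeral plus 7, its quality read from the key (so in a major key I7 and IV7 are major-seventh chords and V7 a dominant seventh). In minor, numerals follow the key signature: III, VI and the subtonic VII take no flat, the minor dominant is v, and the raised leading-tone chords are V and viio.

Stacked in thirds the chord is B-D-F: a diminished triad on B.
B is scale degree 2 in A minor, and a diminished triad on that degree is written iio.
With D in the bass the chord is in first inversion, so the figured bass is 6.

iio6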